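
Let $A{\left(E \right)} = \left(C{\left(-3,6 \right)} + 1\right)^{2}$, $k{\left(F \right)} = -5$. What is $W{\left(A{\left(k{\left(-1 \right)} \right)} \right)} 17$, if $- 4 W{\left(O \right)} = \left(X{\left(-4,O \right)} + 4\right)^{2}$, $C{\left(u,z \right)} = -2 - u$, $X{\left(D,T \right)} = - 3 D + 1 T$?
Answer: $-1700$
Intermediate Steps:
$X{\left(D,T \right)} = T - 3 D$ ($X{\left(D,T \right)} = - 3 D + T = T - 3 D$)
$A{\left(E \right)} = 4$ ($A{\left(E \right)} = \left(\left(-2 - -3\right) + 1\right)^{2} = \left(\left(-2 + 3\right) + 1\right)^{2} = \left(1 + 1\right)^{2} = 2^{2} = 4$)
$W{\left(O \right)} = - \frac{\left(16 + O\right)^{2}}{4}$ ($W{\left(O \right)} = - \frac{\left(\left(O - -12\right) + 4\right)^{2}}{4} = - \frac{\left(\left(O + 12\right) + 4\right)^{2}}{4} = - \frac{\left(\left(12 + O\right) + 4\right)^{2}}{4} = - \frac{\left(16 + O\right)^{2}}{4}$)
$W{\left(A{\left(k{\left(-1 \right)} \right)} \right)} 17 = - \frac{\left(16 + 4\right)^{2}}{4} \cdot 17 = - \frac{20^{2}}{4} \cdot 17 = \left(- \frac{1}{4}\right) 400 \cdot 17 = \left(-100\right) 17 = -1700$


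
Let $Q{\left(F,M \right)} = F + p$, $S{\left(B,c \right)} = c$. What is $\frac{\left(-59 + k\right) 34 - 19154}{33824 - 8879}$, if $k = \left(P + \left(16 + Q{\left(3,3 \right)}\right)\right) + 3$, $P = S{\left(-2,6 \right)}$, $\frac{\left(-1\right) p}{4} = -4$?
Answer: $- \frac{19664}{24945} \approx -0.78829$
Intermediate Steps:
$p = 16$ ($p = \left(-4\right) \left(-4\right) = 16$)
$P = 6$
$Q{\left(F,M \right)} = 16 + F$ ($Q{\left(F,M \right)} = F + 16 = 16 + F$)
$k = 44$ ($k = \left(6 + \left(16 + \left(16 + 3\right)\right)\right) + 3 = \left(6 + \left(16 + 19\right)\right) + 3 = \left(6 + 35\right) + 3 = 41 + 3 = 44$)
$\frac{\left(-59 + k\right) 34 - 19154}{33824 - 8879} = \frac{\left(-59 + 44\right) 34 - 19154}{33824 - 8879} = \frac{\left(-15\right) 34 - 19154}{24945} = \left(-510 - 19154\right) \frac{1}{24945} = \left(-19664\right) \frac{1}{24945} = - \frac{19664}{24945}$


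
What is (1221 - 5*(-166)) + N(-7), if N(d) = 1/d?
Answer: 14356/7 ≈ 2050.9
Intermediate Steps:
(1221 - 5*(-166)) + N(-7) = (1221 - 5*(-166)) + 1/(-7) = (1221 + 830) - ⅐ = 2051 - ⅐ = 14356/7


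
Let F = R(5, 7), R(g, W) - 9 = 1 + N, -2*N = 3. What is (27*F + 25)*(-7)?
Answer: -3563/2 ≈ -1781.5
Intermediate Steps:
N = -3/2 (N = -½*3 = -3/2 ≈ -1.5000)
R(g, W) = 17/2 (R(g, W) = 9 + (1 - 3/2) = 9 - ½ = 17/2)
F = 17/2 ≈ 8.5000
(27*F + 25)*(-7) = (27*(17/2) + 25)*(-7) = (459/2 + 25)*(-7) = (509/2)*(-7) = -3563/2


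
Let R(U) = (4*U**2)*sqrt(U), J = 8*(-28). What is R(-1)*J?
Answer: -896*I ≈ -896.0*I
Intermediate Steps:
J = -224
R(U) = 4*U**(5/2)
R(-1)*J = (4*(-1)**(5/2))*(-224) = (4*I)*(-224) = -896*I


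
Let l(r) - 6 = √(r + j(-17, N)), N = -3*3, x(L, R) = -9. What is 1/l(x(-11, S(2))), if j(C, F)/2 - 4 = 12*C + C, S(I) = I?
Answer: 6/479 - I*√443/479 ≈ 0.012526 - 0.043941*I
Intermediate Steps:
N = -9
j(C, F) = 8 + 26*C (j(C, F) = 8 + 2*(12*C + C) = 8 + 2*(13*C) = 8 + 26*C)
l(r) = 6 + √(-434 + r) (l(r) = 6 + √(r + (8 + 26*(-17))) = 6 + √(r + (8 - 442)) = 6 + √(r - 434) = 6 + √(-434 + r))
1/l(x(-11, S(2))) = 1/(6 + √(-434 - 9)) = 1/(6 + √(-443)) = 1/(6 + I*√443)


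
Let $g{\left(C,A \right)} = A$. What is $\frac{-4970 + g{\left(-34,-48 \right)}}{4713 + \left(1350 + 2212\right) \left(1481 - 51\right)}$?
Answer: $- \frac{5018}{5098373} \approx -0.00098423$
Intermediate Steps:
$\frac{-4970 + g{\left(-34,-48 \right)}}{4713 + \left(1350 + 2212\right) \left(1481 - 51\right)} = \frac{-4970 - 48}{4713 + \left(1350 + 2212\right) \left(1481 - 51\right)} = - \frac{5018}{4713 + 3562 \cdot 1430} = - \frac{5018}{4713 + 5093660} = - \frac{5018}{5098373}$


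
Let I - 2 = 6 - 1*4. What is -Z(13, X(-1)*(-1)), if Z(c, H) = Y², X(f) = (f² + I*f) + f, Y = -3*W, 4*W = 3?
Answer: -81/16 ≈ -5.0625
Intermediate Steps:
W = ¾ (W = (¼)*3 = ¾ ≈ 0.75000)
I = 4 (I = 2 + (6 - 1*4) = 2 + (6 - 4) = 2 + 2 = 4)
Y = -9/4 (Y = -3*¾ = -9/4 ≈ -2.2500)
X(f) = f² + 5*f (X(f) = (f² + 4*f) + f = f² + 5*f)
Z(c, H) = 81/16 (Z(c, H) = (-9/4)² = 81/16)
-Z(13, X(-1)*(-1)) = -1*81/16 = -81/16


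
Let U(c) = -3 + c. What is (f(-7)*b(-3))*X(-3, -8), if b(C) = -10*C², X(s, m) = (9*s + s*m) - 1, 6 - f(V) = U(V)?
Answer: 5760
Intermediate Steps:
f(V) = 9 - V (f(V) = 6 - (-3 + V) = 6 + (3 - V) = 9 - V)
X(s, m) = -1 + 9*s + m*s (X(s, m) = (9*s + m*s) - 1 = -1 + 9*s + m*s)
(f(-7)*b(-3))*X(-3, -8) = ((9 - 1*(-7))*(-10*(-3)²))*(-1 + 9*(-3) - 8*(-3)) = ((9 + 7)*(-10*9))*(-1 - 27 + 24) = (16*(-90))*(-4) = -1440*(-4) = 5760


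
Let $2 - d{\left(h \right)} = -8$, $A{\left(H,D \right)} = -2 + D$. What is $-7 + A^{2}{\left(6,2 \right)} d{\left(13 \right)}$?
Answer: $-7$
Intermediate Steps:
$d{\left(h \right)} = 10$ ($d{\left(h \right)} = 2 - -8 = 2 + 8 = 10$)
$-7 + A^{2}{\left(6,2 \right)} d{\left(13 \right)} = -7 + \left(-2 + 2\right)^{2} \cdot 10 = -7 + 0^{2} \cdot 10 = -7 + 0 \cdot 10 = -7 + 0 = -7$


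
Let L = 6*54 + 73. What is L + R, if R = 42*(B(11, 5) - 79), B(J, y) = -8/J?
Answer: -32467/11 ≈ -2951.5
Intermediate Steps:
R = -36834/11 (R = 42*(-8/11 - 79) = 42*(-877/11) = -36834/11 ≈ -3348.5)
L = 397 (L = 324 + 73 = 397)
L + R = 397 - 36834/11 = -32467/11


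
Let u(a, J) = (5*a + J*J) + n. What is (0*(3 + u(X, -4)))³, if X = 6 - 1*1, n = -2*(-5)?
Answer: 0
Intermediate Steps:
n = 10
X = 5 (X = 6 - 1 = 5)
u(a, J) = 10 + J² + 5*a (u(a, J) = (5*a + J*J) + 10 = (5*a + J²) + 10 = (J² + 5*a) + 10 = 10 + J² + 5*a)
(0*(3 + u(X, -4)))³ = (0*(3 + (10 + (-4)² + 5*5)))³ = (0*(3 + (10 + 16 + 25)))³ = (0*(3 + 51))³ = (0*54)³ = 0³ = 0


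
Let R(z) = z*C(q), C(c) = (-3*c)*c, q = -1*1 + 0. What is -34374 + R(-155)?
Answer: -33909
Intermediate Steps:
q = -1 (q = -1 + 0 = -1)
C(c) = -3*c**2
R(z) = -3*z (R(z) = z*(-3*(-1)**2) = z*(-3*1) = z*(-3) = -3*z)
-34374 + R(-155) = -34374 - 3*(-155) = -34374 + 465 = -33909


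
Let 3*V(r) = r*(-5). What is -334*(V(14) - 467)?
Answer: 491314/3 ≈ 1.6377e+5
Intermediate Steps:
V(r) = -5*r/3 (V(r) = (r*(-5))/3 = (-5*r)/3 = -5*r/3)
-334*(V(14) - 467) = -334*(-5/3*14 - 467) = -334*(-70/3 - 467) = -334*(-1471/3) = 491314/3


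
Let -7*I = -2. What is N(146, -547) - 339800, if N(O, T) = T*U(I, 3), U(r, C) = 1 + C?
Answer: -341988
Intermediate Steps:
I = 2/7 (I = -1/7*(-2) = 2/7 ≈ 0.28571)
N(O, T) = 4*T (N(O, T) = T*(1 + 3) = T*4 = 4*T)
N(146, -547) - 339800 = 4*(-547) - 339800 = -2188 - 339800 = -341988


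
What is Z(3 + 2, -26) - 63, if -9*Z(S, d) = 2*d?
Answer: -515/9 ≈ -57.222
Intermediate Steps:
Z(S, d) = -2*d/9
Z(3 + 2, -26) - 63 = -2/9*(-26) - 63 = 52/9 - 63 = -515/9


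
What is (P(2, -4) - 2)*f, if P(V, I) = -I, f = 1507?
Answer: 3014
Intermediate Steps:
(P(2, -4) - 2)*f = (-1*(-4) - 2)*1507 = (4 - 2)*1507 = 2*1507 = 3014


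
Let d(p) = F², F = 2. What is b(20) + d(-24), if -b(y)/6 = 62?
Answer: -368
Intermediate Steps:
d(p) = 4 (d(p) = 2² = 4)
b(y) = -372 (b(y) = -6*62 = -372)
b(20) + d(-24) = -372 + 4 = -368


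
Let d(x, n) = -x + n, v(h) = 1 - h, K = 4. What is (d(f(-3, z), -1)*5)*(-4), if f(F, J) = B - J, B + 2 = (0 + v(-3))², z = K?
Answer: 220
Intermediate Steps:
z = 4
B = 14 (B = -2 + (0 + (1 - 1*(-3)))² = -2 + (0 + (1 + 3))² = -2 + (0 + 4)² = -2 + 4² = -2 + 16 = 14)
f(F, J) = 14 - J
d(x, n) = n - x
(d(f(-3, z), -1)*5)*(-4) = ((-1 - (14 - 1*4))*5)*(-4) = ((-1 - (14 - 4))*5)*(-4) = ((-1 - 1*10)*5)*(-4) = ((-1 - 10)*5)*(-4) = -11*5*(-4) = -55*(-4) = 220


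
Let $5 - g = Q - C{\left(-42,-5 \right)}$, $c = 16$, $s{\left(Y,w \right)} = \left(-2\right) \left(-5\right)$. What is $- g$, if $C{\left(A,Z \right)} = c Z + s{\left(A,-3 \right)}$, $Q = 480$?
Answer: $545$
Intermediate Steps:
$s{\left(Y,w \right)} = 10$
$C{\left(A,Z \right)} = 10 + 16 Z$ ($C{\left(A,Z \right)} = 16 Z + 10 = 10 + 16 Z$)
$g = -545$ ($g = 5 - \left(480 - \left(10 + 16 \left(-5\right)\right)\right) = 5 - \left(480 - \left(10 - 80\right)\right) = 5 - \left(480 - -70\right) = 5 - \left(480 + 70\right) = 5 - 550 = -545$)
$- g = \left(-1\right) \left(-545\right) = 545$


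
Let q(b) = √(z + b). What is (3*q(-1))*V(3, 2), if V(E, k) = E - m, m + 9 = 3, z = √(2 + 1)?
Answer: 27*√(-1 + √3) ≈ 23.101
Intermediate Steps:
z = √3 ≈ 1.7320
m = -6 (m = -9 + 3 = -6)
q(b) = √(b + √3) (q(b) = √(√3 + b) = √(b + √3))
V(E, k) = 6 + E (V(E, k) = E - 1*(-6) = E + 6 = 6 + E)
(3*q(-1))*V(3, 2) = (3*√(-1 + √3))*(6 + 3) = (3*√(-1 + √3))*9 = 27*√(-1 + √3)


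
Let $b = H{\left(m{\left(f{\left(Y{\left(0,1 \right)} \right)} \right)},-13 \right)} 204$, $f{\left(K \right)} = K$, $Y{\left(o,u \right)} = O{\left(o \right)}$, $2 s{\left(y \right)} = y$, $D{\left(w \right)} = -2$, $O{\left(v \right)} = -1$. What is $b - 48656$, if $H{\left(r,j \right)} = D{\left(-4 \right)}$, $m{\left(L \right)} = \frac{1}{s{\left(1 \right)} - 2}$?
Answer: $-49064$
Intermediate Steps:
$s{\left(y \right)} = \frac{y}{2}$
$Y{\left(o,u \right)} = -1$
$m{\left(L \right)} = - \frac{2}{3}$ ($m{\left(L \right)} = \frac{1}{\frac{1}{2} \cdot 1 - 2} = \frac{1}{\frac{1}{2} - 2} = \frac{1}{- \frac{3}{2}} = - \frac{2}{3}$)
$H{\left(r,j \right)} = -2$
$b = -408$ ($b = \left(-2\right) 204 = -408$)
$b - 48656 = -408 - 48656 = -49064$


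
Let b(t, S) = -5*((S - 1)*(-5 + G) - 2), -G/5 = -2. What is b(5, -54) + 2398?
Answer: 3783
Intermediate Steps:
G = 10 (G = -5*(-2) = 10)
b(t, S) = 35 - 25*S (b(t, S) = -5*((S - 1)*(-5 + 10) - 2) = -5*((-1 + S)*5 - 2) = -5*((-5 + 5*S) - 2) = -5*(-7 + 5*S) = 35 - 25*S)
b(5, -54) + 2398 = (35 - 25*(-54)) + 2398 = (35 + 1350) + 2398 = 1385 + 2398 = 3783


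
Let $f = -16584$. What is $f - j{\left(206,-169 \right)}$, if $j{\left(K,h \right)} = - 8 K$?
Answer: $-14936$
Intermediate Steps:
$f - j{\left(206,-169 \right)} = -16584 - \left(-8\right) 206 = -16584 - -1648 = -16584 + 1648 = -14936$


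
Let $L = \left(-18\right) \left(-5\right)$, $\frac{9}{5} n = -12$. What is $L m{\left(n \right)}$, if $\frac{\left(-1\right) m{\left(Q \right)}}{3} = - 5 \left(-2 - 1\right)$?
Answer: $-4050$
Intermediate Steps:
$n = - \frac{20}{3}$ ($n = \frac{5}{9} \left(-12\right) = - \frac{20}{3} \approx -6.6667$)
$m{\left(Q \right)} = -45$ ($m{\left(Q \right)} = - 3 \left(- 5 \left(-2 - 1\right)\right) = - 3 \left(\left(-5\right) \left(-3\right)\right) = \left(-3\right) 15 = -45$)
$L = 90$
$L m{\left(n \right)} = 90 \left(-45\right) = -4050$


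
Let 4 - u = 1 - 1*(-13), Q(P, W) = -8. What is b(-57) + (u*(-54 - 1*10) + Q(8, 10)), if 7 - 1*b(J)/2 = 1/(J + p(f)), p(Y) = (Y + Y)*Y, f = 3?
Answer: 25196/39 ≈ 646.05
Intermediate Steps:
p(Y) = 2*Y² (p(Y) = (2*Y)*Y = 2*Y²)
u = -10 (u = 4 - (1 - 1*(-13)) = 4 - (1 + 13) = 4 - 1*14 = 4 - 14 = -10)
b(J) = 14 - 2/(18 + J) (b(J) = 14 - 2/(J + 2*3²) = 14 - 2/(J + 2*9) = 14 - 2/(J + 18) = 14 - 2/(18 + J))
b(-57) + (u*(-54 - 1*10) + Q(8, 10)) = 2*(125 + 7*(-57))/(18 - 57) + (-10*(-54 - 1*10) - 8) = 2*(125 - 399)/(-39) + (-10*(-54 - 10) - 8) = 2*(-1/39)*(-274) + (-10*(-64) - 8) = 548/39 + (640 - 8) = 548/39 + 632 = 25196/39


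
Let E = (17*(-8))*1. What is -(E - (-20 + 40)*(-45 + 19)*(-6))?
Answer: 3256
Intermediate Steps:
E = -136 (E = -136*1 = -136)
-(E - (-20 + 40)*(-45 + 19)*(-6)) = -(-136 - (-20 + 40)*(-45 + 19)*(-6)) = -(-136 - 20*(-26)*(-6)) = -(-136 - (-520)*(-6)) = -(-136 - 1*3120) = -(-136 - 3120) = -1*(-3256) = 3256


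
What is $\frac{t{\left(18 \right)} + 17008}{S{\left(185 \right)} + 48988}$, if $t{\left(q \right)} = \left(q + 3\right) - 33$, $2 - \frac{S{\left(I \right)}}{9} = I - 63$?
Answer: $\frac{607}{1711} \approx 0.35476$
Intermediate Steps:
$S{\left(I \right)} = 585 - 9 I$ ($S{\left(I \right)} = 18 - 9 \left(I - 63\right) = 18 - 9 \left(-63 + I\right) = 18 - \left(-567 + 9 I\right) = 585 - 9 I$)
$t{\left(q \right)} = -30 + q$ ($t{\left(q \right)} = \left(3 + q\right) - 33 = -30 + q$)
$\frac{t{\left(18 \right)} + 17008}{S{\left(185 \right)} + 48988} = \frac{\left(-30 + 18\right) + 17008}{\left(585 - 1665\right) + 48988} = \frac{-12 + 17008}{\left(585 - 1665\right) + 48988} = \frac{16996}{-1080 + 48988} = \frac{16996}{47908} = 16996 \cdot \frac{1}{47908} = \frac{607}{1711}$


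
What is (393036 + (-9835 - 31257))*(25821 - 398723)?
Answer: -131240621488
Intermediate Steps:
(393036 + (-9835 - 31257))*(25821 - 398723) = (393036 - 41092)*(-372902) = 351944*(-372902) = -131240621488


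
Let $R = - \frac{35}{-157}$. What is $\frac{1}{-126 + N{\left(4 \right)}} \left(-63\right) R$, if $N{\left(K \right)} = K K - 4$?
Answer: $\frac{735}{5966} \approx 0.1232$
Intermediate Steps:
$N{\left(K \right)} = -4 + K^{2}$ ($N{\left(K \right)} = K^{2} - 4 = -4 + K^{2}$)
$R = \frac{35}{157}$ ($R = \left(-35\right) \left(- \frac{1}{157}\right) = \frac{35}{157} \approx 0.22293$)
$\frac{1}{-126 + N{\left(4 \right)}} \left(-63\right) R = \frac{1}{-126 - \left(4 - 4^{2}\right)} \left(-63\right) \frac{35}{157} = \frac{1}{-126 + \left(-4 + 16\right)} \left(-63\right) \frac{35}{157} = \frac{1}{-126 + 12} \left(-63\right) \frac{35}{157} = \frac{1}{-114} \left(-63\right) \frac{35}{157} = \left(- \frac{1}{114}\right) \left(-63\right) \frac{35}{157} = \frac{21}{38} \cdot \frac{35}{157} = \frac{735}{5966}$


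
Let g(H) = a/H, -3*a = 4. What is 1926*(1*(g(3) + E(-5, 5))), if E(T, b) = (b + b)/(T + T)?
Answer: -2782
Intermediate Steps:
a = -4/3 (a = -1/3*4 = -4/3 ≈ -1.3333)
E(T, b) = b/T (E(T, b) = (2*b)/((2*T)) = (2*b)*(1/(2*T)) = b/T)
g(H) = -4/(3*H)
1926*(1*(g(3) + E(-5, 5))) = 1926*(1*(-4/3/3 + 5/(-5))) = 1926*(1*(-4/3*1/3 + 5*(-1/5))) = 1926*(1*(-4/9 - 1)) = 1926*(1*(-13/9)) = 1926*(-13/9) = -2782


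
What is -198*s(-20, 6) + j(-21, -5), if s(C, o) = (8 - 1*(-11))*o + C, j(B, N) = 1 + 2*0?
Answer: -18611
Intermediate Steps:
j(B, N) = 1 (j(B, N) = 1 + 0 = 1)
s(C, o) = C + 19*o (s(C, o) = (8 + 11)*o + C = 19*o + C = C + 19*o)
-198*s(-20, 6) + j(-21, -5) = -198*(-20 + 19*6) + 1 = -198*(-20 + 114) + 1 = -198*94 + 1 = -18612 + 1 = -18611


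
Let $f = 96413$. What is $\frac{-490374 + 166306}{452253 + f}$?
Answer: $- \frac{162034}{274333} \approx -0.59065$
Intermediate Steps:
$\frac{-490374 + 166306}{452253 + f} = \frac{-490374 + 166306}{452253 + 96413} = - \frac{324068}{548666} = \left(-324068\right) \frac{1}{548666} = - \frac{162034}{274333}$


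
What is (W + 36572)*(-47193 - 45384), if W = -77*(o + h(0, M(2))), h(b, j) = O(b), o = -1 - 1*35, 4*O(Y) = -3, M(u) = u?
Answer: -14590783239/4 ≈ -3.6477e+9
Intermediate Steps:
O(Y) = -¾ (O(Y) = (¼)*(-3) = -¾)
o = -36 (o = -1 - 35 = -36)
h(b, j) = -¾
W = 11319/4 (W = -77*(-36 - ¾) = -77*(-147/4) = 11319/4 ≈ 2829.8)
(W + 36572)*(-47193 - 45384) = (11319/4 + 36572)*(-47193 - 45384) = (157607/4)*(-92577) = -14590783239/4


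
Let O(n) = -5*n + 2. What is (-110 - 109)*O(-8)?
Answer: -9198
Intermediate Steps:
O(n) = 2 - 5*n
(-110 - 109)*O(-8) = (-110 - 109)*(2 - 5*(-8)) = -219*(2 + 40) = -219*42 = -9198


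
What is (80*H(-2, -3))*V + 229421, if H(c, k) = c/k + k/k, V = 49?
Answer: 707863/3 ≈ 2.3595e+5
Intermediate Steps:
H(c, k) = 1 + c/k (H(c, k) = c/k + 1 = 1 + c/k)
(80*H(-2, -3))*V + 229421 = (80*((-2 - 3)/(-3)))*49 + 229421 = (80*(-⅓*(-5)))*49 + 229421 = (80*(5/3))*49 + 229421 = (400/3)*49 + 229421 = 19600/3 + 229421 = 707863/3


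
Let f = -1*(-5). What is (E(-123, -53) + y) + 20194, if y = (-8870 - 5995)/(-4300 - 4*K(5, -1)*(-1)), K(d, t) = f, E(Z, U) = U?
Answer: 17243669/856 ≈ 20144.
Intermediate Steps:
f = 5
K(d, t) = 5
y = 2973/856 (y = (-8870 - 5995)/(-4300 - 4*5*(-1)) = -14865/(-4300 - 20*(-1)) = -14865/(-4300 + 20) = -14865/(-4280) = -14865*(-1/4280) = 2973/856 ≈ 3.4731)
(E(-123, -53) + y) + 20194 = (-53 + 2973/856) + 20194 = -42395/856 + 20194 = 17243669/856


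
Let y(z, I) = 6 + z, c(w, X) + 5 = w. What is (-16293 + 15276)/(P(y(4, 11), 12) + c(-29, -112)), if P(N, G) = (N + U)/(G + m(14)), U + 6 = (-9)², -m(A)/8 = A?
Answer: 20340/697 ≈ 29.182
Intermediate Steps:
m(A) = -8*A
c(w, X) = -5 + w
U = 75 (U = -6 + (-9)² = -6 + 81 = 75)
P(N, G) = (75 + N)/(-112 + G) (P(N, G) = (N + 75)/(G - 8*14) = (75 + N)/(G - 112) = (75 + N)/(-112 + G))
(-16293 + 15276)/(P(y(4, 11), 12) + c(-29, -112)) = (-16293 + 15276)/((75 + (6 + 4))/(-112 + 12) + (-5 - 29)) = -1017/((75 + 10)/(-100) - 34) = -1017/(-1/100*85 - 34) = -1017/(-17/20 - 34) = -1017/(-697/20) = -1017*(-20/697) = 20340/697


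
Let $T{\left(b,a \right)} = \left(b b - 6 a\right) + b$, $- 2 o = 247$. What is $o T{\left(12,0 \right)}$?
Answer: $-19266$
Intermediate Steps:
$o = - \frac{247}{2}$ ($o = \left(- \frac{1}{2}\right) 247 = - \frac{247}{2} \approx -123.5$)
$T{\left(b,a \right)} = b + b^{2} - 6 a$ ($T{\left(b,a \right)} = \left(b^{2} - 6 a\right) + b = b + b^{2} - 6 a$)
$o T{\left(12,0 \right)} = - \frac{247 \left(12 + 12^{2} - 0\right)}{2} = - \frac{247 \left(12 + 144 + 0\right)}{2} = \left(- \frac{247}{2}\right) 156 = -19266$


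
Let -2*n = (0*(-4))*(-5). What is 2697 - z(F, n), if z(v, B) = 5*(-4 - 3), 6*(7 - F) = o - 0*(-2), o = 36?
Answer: 2732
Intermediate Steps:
F = 1 (F = 7 - (36 - 0*(-2))/6 = 7 - (36 - 1*0)/6 = 7 - (36 + 0)/6 = 7 - ⅙*36 = 7 - 6 = 1)
n = 0 (n = -0*(-4)*(-5)/2 = -0*(-5) = -½*0 = 0)
z(v, B) = -35 (z(v, B) = 5*(-7) = -35)
2697 - z(F, n) = 2697 - 1*(-35) = 2697 + 35 = 2732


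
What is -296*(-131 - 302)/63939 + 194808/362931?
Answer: 19657323040/7735148403 ≈ 2.5413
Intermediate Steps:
-296*(-131 - 302)/63939 + 194808/362931 = -296*(-433)*(1/63939) + 194808*(1/362931) = 128168*(1/63939) + 64936/120977 = 128168/63939 + 64936/120977 = 19657323040/7735148403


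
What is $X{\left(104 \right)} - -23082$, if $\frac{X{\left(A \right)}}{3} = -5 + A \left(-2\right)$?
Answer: $22443$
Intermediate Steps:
$X{\left(A \right)} = -15 - 6 A$ ($X{\left(A \right)} = 3 \left(-5 + A \left(-2\right)\right) = 3 \left(-5 - 2 A\right) = -15 - 6 A$)
$X{\left(104 \right)} - -23082 = \left(-15 - 624\right) - -23082 = \left(-15 - 624\right) + 23082 = -639 + 23082 = 22443$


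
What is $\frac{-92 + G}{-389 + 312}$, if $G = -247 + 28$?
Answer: $\frac{311}{77} \approx 4.039$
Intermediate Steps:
$G = -219$
$\frac{-92 + G}{-389 + 312} = \frac{-92 - 219}{-389 + 312} = - \frac{311}{-77} = \left(-311\right) \left(- \frac{1}{77}\right) = \frac{311}{77}$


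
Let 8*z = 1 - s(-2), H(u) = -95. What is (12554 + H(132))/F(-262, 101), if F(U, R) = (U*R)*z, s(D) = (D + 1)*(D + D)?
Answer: 16612/13231 ≈ 1.2555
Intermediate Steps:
s(D) = 2*D*(1 + D) (s(D) = (1 + D)*(2*D) = 2*D*(1 + D))
z = -3/8 (z = (1 - 2*(-2)*(1 - 2))/8 = (1 - 2*(-2)*(-1))/8 = (1 - 1*4)/8 = (1 - 4)/8 = (1/8)*(-3) = -3/8 ≈ -0.37500)
F(U, R) = -3*R*U/8 (F(U, R) = (U*R)*(-3/8) = (R*U)*(-3/8) = -3*R*U/8)
(12554 + H(132))/F(-262, 101) = (12554 - 95)/((-3/8*101*(-262))) = 12459/(39693/4) = 12459*(4/39693) = 16612/13231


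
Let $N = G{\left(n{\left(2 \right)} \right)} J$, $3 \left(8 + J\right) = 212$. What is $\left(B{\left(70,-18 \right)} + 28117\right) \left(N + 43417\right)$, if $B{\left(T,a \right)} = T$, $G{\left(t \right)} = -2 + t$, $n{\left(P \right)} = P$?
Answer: $1223794979$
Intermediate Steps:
$J = \frac{188}{3}$ ($J = -8 + \frac{1}{3} \cdot 212 = -8 + \frac{212}{3} = \frac{188}{3} \approx 62.667$)
$N = 0$ ($N = \left(-2 + 2\right) \frac{188}{3} = 0 \cdot \frac{188}{3} = 0$)
$\left(B{\left(70,-18 \right)} + 28117\right) \left(N + 43417\right) = \left(70 + 28117\right) \left(0 + 43417\right) = 28187 \cdot 43417 = 1223794979$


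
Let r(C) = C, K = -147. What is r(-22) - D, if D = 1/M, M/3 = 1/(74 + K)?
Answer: 7/3 ≈ 2.3333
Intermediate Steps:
M = -3/73 (M = 3/(74 - 147) = 3/(-73) = 3*(-1/73) = -3/73 ≈ -0.041096)
D = -73/3 (D = 1/(-3/73) = -73/3 ≈ -24.333)
r(-22) - D = -22 - 1*(-73/3) = -22 + 73/3 = 7/3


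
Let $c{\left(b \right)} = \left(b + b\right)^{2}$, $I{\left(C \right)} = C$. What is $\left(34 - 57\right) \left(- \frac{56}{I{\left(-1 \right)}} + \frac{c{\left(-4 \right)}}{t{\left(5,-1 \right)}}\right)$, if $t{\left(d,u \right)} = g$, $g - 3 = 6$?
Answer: $- \frac{13064}{9} \approx -1451.6$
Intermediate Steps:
$g = 9$ ($g = 3 + 6 = 9$)
$t{\left(d,u \right)} = 9$
$c{\left(b \right)} = 4 b^{2}$ ($c{\left(b \right)} = \left(2 b\right)^{2} = 4 b^{2}$)
$\left(34 - 57\right) \left(- \frac{56}{I{\left(-1 \right)}} + \frac{c{\left(-4 \right)}}{t{\left(5,-1 \right)}}\right) = \left(34 - 57\right) \left(- \frac{56}{-1} + \frac{4 \left(-4\right)^{2}}{9}\right) = - 23 \left(\left(-56\right) \left(-1\right) + 4 \cdot 16 \cdot \frac{1}{9}\right) = - 23 \left(56 + 64 \cdot \frac{1}{9}\right) = - 23 \left(56 + \frac{64}{9}\right) = \left(-23\right) \frac{568}{9} = - \frac{13064}{9}$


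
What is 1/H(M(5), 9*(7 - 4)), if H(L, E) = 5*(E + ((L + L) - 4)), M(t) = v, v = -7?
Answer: 1/45 ≈ 0.022222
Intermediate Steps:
M(t) = -7
H(L, E) = -20 + 5*E + 10*L (H(L, E) = 5*(E + (2*L - 4)) = 5*(E + (-4 + 2*L)) = 5*(-4 + E + 2*L) = -20 + 5*E + 10*L)
1/H(M(5), 9*(7 - 4)) = 1/(-20 + 5*(9*(7 - 4)) + 10*(-7)) = 1/(-20 + 5*(9*3) - 70) = 1/(-20 + 5*27 - 70) = 1/(-20 + 135 - 70) = 1/45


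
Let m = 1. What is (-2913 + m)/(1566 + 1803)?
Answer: -2912/3369 ≈ -0.86435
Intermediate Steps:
(-2913 + m)/(1566 + 1803) = (-2913 + 1)/(1566 + 1803) = -2912/3369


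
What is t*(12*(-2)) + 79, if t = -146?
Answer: 3583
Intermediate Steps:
t*(12*(-2)) + 79 = -1752*(-2) + 79 = -146*(-24) + 79 = 3504 + 79 = 3583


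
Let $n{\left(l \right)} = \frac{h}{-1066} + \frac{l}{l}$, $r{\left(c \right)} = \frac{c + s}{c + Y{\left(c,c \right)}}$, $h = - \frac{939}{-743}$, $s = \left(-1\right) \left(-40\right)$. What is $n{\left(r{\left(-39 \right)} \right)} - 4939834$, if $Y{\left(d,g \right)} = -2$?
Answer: $- \frac{3912535450593}{792038} \approx -4.9398 \cdot 10^{6}$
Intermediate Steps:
$s = 40$
$h = \frac{939}{743}$ ($h = \left(-939\right) \left(- \frac{1}{743}\right) = \frac{939}{743} \approx 1.2638$)
$r{\left(c \right)} = \frac{40 + c}{-2 + c}$ ($r{\left(c \right)} = \frac{c + 40}{c - 2} = \frac{40 + c}{-2 + c}$)
$n{\left(l \right)} = \frac{791099}{792038}$ ($n{\left(l \right)} = \frac{939}{743 \left(-1066\right)} + \frac{l}{l} = \frac{939}{743} \left(- \frac{1}{1066}\right) + 1 = - \frac{939}{792038} + 1 = \frac{791099}{792038}$)
$n{\left(r{\left(-39 \right)} \right)} - 4939834 = \frac{791099}{792038} - 4939834 = - \frac{3912535450593}{792038}$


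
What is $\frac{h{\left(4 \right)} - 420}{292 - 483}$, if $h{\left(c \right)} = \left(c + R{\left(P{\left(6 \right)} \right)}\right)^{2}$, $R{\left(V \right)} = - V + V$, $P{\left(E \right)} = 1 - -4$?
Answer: $\frac{404}{191} \approx 2.1152$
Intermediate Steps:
$P{\left(E \right)} = 5$ ($P{\left(E \right)} = 1 + 4 = 5$)
$R{\left(V \right)} = 0$
$h{\left(c \right)} = c^{2}$ ($h{\left(c \right)} = \left(c + 0\right)^{2} = c^{2}$)
$\frac{h{\left(4 \right)} - 420}{292 - 483} = \frac{4^{2} - 420}{292 - 483} = \frac{16 - 420}{-191} = \left(-404\right) \left(- \frac{1}{191}\right) = \frac{404}{191}$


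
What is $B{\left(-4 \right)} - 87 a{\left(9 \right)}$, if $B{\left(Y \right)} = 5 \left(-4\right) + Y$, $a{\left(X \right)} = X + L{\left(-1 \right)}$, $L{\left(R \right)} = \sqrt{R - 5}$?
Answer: $-807 - 87 i \sqrt{6} \approx -807.0 - 213.11 i$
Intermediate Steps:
$L{\left(R \right)} = \sqrt{-5 + R}$
$a{\left(X \right)} = X + i \sqrt{6}$ ($a{\left(X \right)} = X + \sqrt{-5 - 1} = X + \sqrt{-6} = X + i \sqrt{6}$)
$B{\left(Y \right)} = -20 + Y$
$B{\left(-4 \right)} - 87 a{\left(9 \right)} = \left(-20 - 4\right) - 87 \left(9 + i \sqrt{6}\right) = -24 - \left(783 + 87 i \sqrt{6}\right) = -807 - 87 i \sqrt{6}$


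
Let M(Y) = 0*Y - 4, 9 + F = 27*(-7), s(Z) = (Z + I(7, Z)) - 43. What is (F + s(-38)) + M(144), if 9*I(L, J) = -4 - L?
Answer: -2558/9 ≈ -284.22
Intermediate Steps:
I(L, J) = -4/9 - L/9 (I(L, J) = (-4 - L)/9 = -4/9 - L/9)
s(Z) = -398/9 + Z (s(Z) = (Z + (-4/9 - 1/9*7)) - 43 = (Z + (-4/9 - 7/9)) - 43 = (Z - 11/9) - 43 = (-11/9 + Z) - 43 = -398/9 + Z)
F = -198 (F = -9 + 27*(-7) = -9 - 189 = -198)
M(Y) = -4 (M(Y) = 0 - 4 = -4)
(F + s(-38)) + M(144) = (-198 + (-398/9 - 38)) - 4 = (-198 - 740/9) - 4 = -2522/9 - 4 = -2558/9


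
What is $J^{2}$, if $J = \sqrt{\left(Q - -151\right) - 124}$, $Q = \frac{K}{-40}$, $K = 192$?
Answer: $\frac{111}{5} \approx 22.2$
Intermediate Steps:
$Q = - \frac{24}{5}$ ($Q = \frac{192}{-40} = 192 \left(- \frac{1}{40}\right) = - \frac{24}{5} \approx -4.8$)
$J = \frac{\sqrt{555}}{5}$ ($J = \sqrt{\left(- \frac{24}{5} - -151\right) - 124} = \sqrt{\left(- \frac{24}{5} + 151\right) - 124} = \sqrt{\frac{731}{5} - 124} = \sqrt{\frac{111}{5}} = \frac{\sqrt{555}}{5} \approx 4.7117$)
$J^{2} = \left(\frac{\sqrt{555}}{5}\right)^{2} = \frac{111}{5}$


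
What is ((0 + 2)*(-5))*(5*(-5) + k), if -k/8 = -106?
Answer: -8230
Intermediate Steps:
k = 848 (k = -8*(-106) = 848)
((0 + 2)*(-5))*(5*(-5) + k) = ((0 + 2)*(-5))*(5*(-5) + 848) = (2*(-5))*(-25 + 848) = -10*823 = -8230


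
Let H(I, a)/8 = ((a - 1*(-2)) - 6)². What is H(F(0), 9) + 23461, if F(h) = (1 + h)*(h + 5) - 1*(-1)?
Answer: 23661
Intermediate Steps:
F(h) = 1 + (1 + h)*(5 + h) (F(h) = (1 + h)*(5 + h) + 1 = 1 + (1 + h)*(5 + h))
H(I, a) = 8*(-4 + a)² (H(I, a) = 8*((a - 1*(-2)) - 6)² = 8*((a + 2) - 6)² = 8*((2 + a) - 6)² = 8*(-4 + a)²)
H(F(0), 9) + 23461 = 8*(-4 + 9)² + 23461 = 8*5² + 23461 = 8*25 + 23461 = 200 + 23461 = 23661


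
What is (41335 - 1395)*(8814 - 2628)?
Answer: 247068840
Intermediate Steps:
(41335 - 1395)*(8814 - 2628) = 39940*6186 = 247068840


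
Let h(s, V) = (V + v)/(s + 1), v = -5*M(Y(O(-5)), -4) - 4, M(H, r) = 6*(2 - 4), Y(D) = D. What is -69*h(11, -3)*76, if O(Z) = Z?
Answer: -23161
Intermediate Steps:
M(H, r) = -12 (M(H, r) = 6*(-2) = -12)
v = 56 (v = -5*(-12) - 4 = 60 - 4 = 56)
h(s, V) = (56 + V)/(1 + s) (h(s, V) = (V + 56)/(s + 1) = (56 + V)/(1 + s))
-69*h(11, -3)*76 = -69*(56 - 3)/(1 + 11)*76 = -69*53/12*76 = -1219/4*76 = -23161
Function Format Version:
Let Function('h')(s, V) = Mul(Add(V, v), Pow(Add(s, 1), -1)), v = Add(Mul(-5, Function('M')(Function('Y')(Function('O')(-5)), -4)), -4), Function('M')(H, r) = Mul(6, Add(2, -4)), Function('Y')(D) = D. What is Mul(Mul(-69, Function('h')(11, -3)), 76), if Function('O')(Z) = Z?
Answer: -23161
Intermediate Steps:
Function('M')(H, r) = -12 (Function('M')(H, r) = Mul(6, -2) = -12)
v = 56 (v = Add(Mul(-5, -12), -4) = Add(60, -4) = 56)
Function('h')(s, V) = Mul(Pow(Add(1, s), -1), Add(56, V)) (Function('h')(s, V) = Mul(Add(V, 56), Pow(Add(s, 1), -1)) = Mul(Add(56, V), Pow(Add(1, s), -1)) = Mul(Pow(Add(1, s), -1), Add(56, V)))
Mul(Mul(-69, Function('h')(11, -3)), 76) = Mul(Mul(-69, Mul(Pow(Add(1, 11), -1), Add(56, -3))), 76) = Mul(Mul(-69, Mul(Pow(12, -1), 53)), 76) = Mul(Mul(-69, Mul(Rational(1, 12), 53)), 76) = Mul(Mul(-69, Rational(53, 12)), 76) = Mul(Rational(-1219, 4), 76) = -23161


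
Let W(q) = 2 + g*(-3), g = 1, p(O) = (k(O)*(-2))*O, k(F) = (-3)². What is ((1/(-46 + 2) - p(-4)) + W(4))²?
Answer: 10323369/1936 ≈ 5332.3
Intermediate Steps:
k(F) = 9
p(O) = -18*O (p(O) = (9*(-2))*O = -18*O)
W(q) = -1 (W(q) = 2 + 1*(-3) = 2 - 3 = -1)
((1/(-46 + 2) - p(-4)) + W(4))² = ((1/(-46 + 2) - (-18)*(-4)) - 1)² = ((1/(-44) - 1*72) - 1)² = ((-1/44 - 72) - 1)² = (-3169/44 - 1)² = (-3213/44)² = 10323369/1936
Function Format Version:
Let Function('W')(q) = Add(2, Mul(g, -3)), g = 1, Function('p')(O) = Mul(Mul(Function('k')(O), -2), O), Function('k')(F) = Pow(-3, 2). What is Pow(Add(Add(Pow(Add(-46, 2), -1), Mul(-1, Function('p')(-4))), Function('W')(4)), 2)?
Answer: Rational(10323369, 1936) ≈ 5332.3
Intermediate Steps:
Function('k')(F) = 9
Function('p')(O) = Mul(-18, O) (Function('p')(O) = Mul(Mul(9, -2), O) = Mul(-18, O))
Function('W')(q) = -1 (Function('W')(q) = Add(2, Mul(1, -3)) = Add(2, -3) = -1)
Pow(Add(Add(Pow(Add(-46, 2), -1), Mul(-1, Function('p')(-4))), Function('W')(4)), 2) = Pow(Add(Add(Pow(Add(-46, 2), -1), Mul(-1, Mul(-18, -4))), -1), 2) = Pow(Add(Add(Pow(-44, -1), Mul(-1, 72)), -1), 2) = Pow(Add(Add(Rational(-1, 44), -72), -1), 2) = Pow(Add(Rational(-3169, 44), -1), 2) = Pow(Rational(-3213, 44), 2) = Rational(10323369, 1936)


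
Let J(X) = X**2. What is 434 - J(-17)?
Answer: 145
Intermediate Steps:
434 - J(-17) = 434 - 1*(-17)**2 = 434 - 1*289 = 434 - 289 = 145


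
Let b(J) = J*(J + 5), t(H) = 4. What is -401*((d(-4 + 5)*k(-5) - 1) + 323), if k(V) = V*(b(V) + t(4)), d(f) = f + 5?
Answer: -81002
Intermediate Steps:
b(J) = J*(5 + J)
d(f) = 5 + f
k(V) = V*(4 + V*(5 + V)) (k(V) = V*(V*(5 + V) + 4) = V*(4 + V*(5 + V)))
-401*((d(-4 + 5)*k(-5) - 1) + 323) = -401*(((5 + (-4 + 5))*(-5*(4 - 5*(5 - 5))) - 1) + 323) = -401*(((5 + 1)*(-5*(4 - 5*0)) - 1) + 323) = -401*((6*(-5*(4 + 0)) - 1) + 323) = -401*((6*(-5*4) - 1) + 323) = -401*((6*(-20) - 1) + 323) = -401*((-120 - 1) + 323) = -401*(-121 + 323) = -401*202 = -81002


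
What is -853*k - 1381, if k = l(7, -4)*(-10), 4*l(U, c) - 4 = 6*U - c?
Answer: 105244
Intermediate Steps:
l(U, c) = 1 - c/4 + 3*U/2 (l(U, c) = 1 + (6*U - c)/4 = 1 + (-c + 6*U)/4 = 1 + (-c/4 + 3*U/2) = 1 - c/4 + 3*U/2)
k = -125 (k = (1 - 1/4*(-4) + (3/2)*7)*(-10) = (1 + 1 + 21/2)*(-10) = (25/2)*(-10) = -125)
-853*k - 1381 = -853*(-125) - 1381 = 106625 - 1381 = 105244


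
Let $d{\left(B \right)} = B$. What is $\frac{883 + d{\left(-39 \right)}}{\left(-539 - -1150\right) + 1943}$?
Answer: $\frac{422}{1277} \approx 0.33046$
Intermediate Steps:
$\frac{883 + d{\left(-39 \right)}}{\left(-539 - -1150\right) + 1943} = \frac{883 - 39}{\left(-539 - -1150\right) + 1943} = \frac{844}{\left(-539 + 1150\right) + 1943} = \frac{844}{611 + 1943} = \frac{844}{2554} = 844 \cdot \frac{1}{2554} = \frac{422}{1277}$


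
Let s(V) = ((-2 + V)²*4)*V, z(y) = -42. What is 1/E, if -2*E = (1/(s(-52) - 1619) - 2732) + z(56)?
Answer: 1216294/1686999779 ≈ 0.00072098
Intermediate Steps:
s(V) = 4*V*(-2 + V)² (s(V) = (4*(-2 + V)²)*V = 4*V*(-2 + V)²)
E = 1686999779/1216294 (E = -((1/(4*(-52)*(-2 - 52)² - 1619) - 2732) - 42)/2 = -((1/(4*(-52)*(-54)² - 1619) - 2732) - 42)/2 = -((1/(4*(-52)*2916 - 1619) - 2732) - 42)/2 = -((1/(-606528 - 1619) - 2732) - 42)/2 = -((1/(-608147) - 2732) - 42)/2 = -((-1/608147 - 2732) - 42)/2 = -(-1661457605/608147 - 42)/2 = -½*(-1686999779/608147) = 1686999779/1216294 ≈ 1387.0)
1/E = 1/(1686999779/1216294) = 1216294/1686999779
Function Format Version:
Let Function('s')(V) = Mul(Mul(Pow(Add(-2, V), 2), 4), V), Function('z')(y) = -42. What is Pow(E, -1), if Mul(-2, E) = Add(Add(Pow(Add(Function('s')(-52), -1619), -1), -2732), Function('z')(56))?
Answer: Rational(1216294, 1686999779) ≈ 0.00072098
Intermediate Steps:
Function('s')(V) = Mul(4, V, Pow(Add(-2, V), 2)) (Function('s')(V) = Mul(Mul(4, Pow(Add(-2, V), 2)), V) = Mul(4, V, Pow(Add(-2, V), 2)))
E = Rational(1686999779, 1216294) (E = Mul(Rational(-1, 2), Add(Add(Pow(Add(Mul(4, -52, Pow(Add(-2, -52), 2)), -1619), -1), -2732), -42)) = Mul(Rational(-1, 2), Add(Add(Pow(Add(Mul(4, -52, Pow(-54, 2)), -1619), -1), -2732), -42)) = Mul(Rational(-1, 2), Add(Add(Pow(Add(Mul(4, -52, 2916), -1619), -1), -2732), -42)) = Mul(Rational(-1, 2), Add(Add(Pow(Add(-606528, -1619), -1), -2732), -42)) = Mul(Rational(-1, 2), Add(Add(Pow(-608147, -1), -2732), -42)) = Mul(Rational(-1, 2), Add(Add(Rational(-1, 608147), -2732), -42)) = Mul(Rational(-1, 2), Add(Rational(-1661457605, 608147), -42)) = Mul(Rational(-1, 2), Rational(-1686999779, 608147)) = Rational(1686999779, 1216294) ≈ 1387.0)
Pow(E, -1) = Pow(Rational(1686999779, 1216294), -1) = Rational(1216294, 1686999779)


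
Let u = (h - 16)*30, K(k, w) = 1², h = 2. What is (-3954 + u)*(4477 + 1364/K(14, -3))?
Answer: -25548534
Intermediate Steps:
K(k, w) = 1
u = -420 (u = (2 - 16)*30 = -14*30 = -420)
(-3954 + u)*(4477 + 1364/K(14, -3)) = (-3954 - 420)*(4477 + 1364/1) = -4374*(4477 + 1364*1) = -4374*(4477 + 1364) = -4374*5841 = -25548534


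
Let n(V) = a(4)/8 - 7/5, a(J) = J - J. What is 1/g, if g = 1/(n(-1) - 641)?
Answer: -3212/5 ≈ -642.40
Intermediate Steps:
a(J) = 0
n(V) = -7/5 (n(V) = 0/8 - 7/5 = 0*(⅛) - 7*⅕ = 0 - 7/5 = -7/5)
g = -5/3212 (g = 1/(-7/5 - 641) = 1/(-3212/5) = -5/3212 ≈ -0.0015567)
1/g = 1/(-5/3212) = -3212/5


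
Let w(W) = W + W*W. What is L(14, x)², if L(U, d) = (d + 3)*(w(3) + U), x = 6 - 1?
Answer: 43264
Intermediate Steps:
w(W) = W + W²
x = 5
L(U, d) = (3 + d)*(12 + U) (L(U, d) = (d + 3)*(3*(1 + 3) + U) = (3 + d)*(3*4 + U) = (3 + d)*(12 + U))
L(14, x)² = (36 + 3*14 + 12*5 + 14*5)² = (36 + 42 + 60 + 70)² = 208² = 43264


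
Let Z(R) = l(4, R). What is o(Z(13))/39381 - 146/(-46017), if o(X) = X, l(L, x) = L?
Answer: 1977898/604065159 ≈ 0.0032743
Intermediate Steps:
Z(R) = 4
o(Z(13))/39381 - 146/(-46017) = 4/39381 - 146/(-46017) = 4*(1/39381) - 146*(-1/46017) = 4/39381 + 146/46017 = 1977898/604065159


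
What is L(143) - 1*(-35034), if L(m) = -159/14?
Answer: 490317/14 ≈ 35023.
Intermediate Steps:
L(m) = -159/14 (L(m) = -159*1/14 = -159/14)
L(143) - 1*(-35034) = -159/14 - 1*(-35034) = -159/14 + 35034 = 490317/14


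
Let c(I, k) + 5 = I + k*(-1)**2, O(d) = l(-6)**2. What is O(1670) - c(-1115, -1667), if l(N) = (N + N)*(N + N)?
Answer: 23523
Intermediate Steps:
l(N) = 4*N**2 (l(N) = (2*N)*(2*N) = 4*N**2)
O(d) = 20736 (O(d) = (4*(-6)**2)**2 = (4*36)**2 = 144**2 = 20736)
c(I, k) = -5 + I + k (c(I, k) = -5 + (I + k*(-1)**2) = -5 + (I + k*1) = -5 + (I + k) = -5 + I + k)
O(1670) - c(-1115, -1667) = 20736 - (-5 - 1115 - 1667) = 20736 - 1*(-2787) = 20736 + 2787 = 23523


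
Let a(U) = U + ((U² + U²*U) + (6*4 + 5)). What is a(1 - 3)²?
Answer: 529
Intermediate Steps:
a(U) = 29 + U + U² + U³ (a(U) = U + ((U² + U³) + (24 + 5)) = U + ((U² + U³) + 29) = U + (29 + U² + U³) = 29 + U + U² + U³)
a(1 - 3)² = (29 + (1 - 3) + (1 - 3)² + (1 - 3)³)² = (29 - 2 + (-2)² + (-2)³)² = (29 - 2 + 4 - 8)² = 23² = 529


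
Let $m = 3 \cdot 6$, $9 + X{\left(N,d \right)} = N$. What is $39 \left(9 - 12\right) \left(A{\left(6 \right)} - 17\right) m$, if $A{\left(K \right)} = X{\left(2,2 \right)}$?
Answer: $50544$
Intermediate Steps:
$X{\left(N,d \right)} = -9 + N$
$m = 18$
$A{\left(K \right)} = -7$ ($A{\left(K \right)} = -9 + 2 = -7$)
$39 \left(9 - 12\right) \left(A{\left(6 \right)} - 17\right) m = 39 \left(9 - 12\right) \left(-7 - 17\right) 18 = 39 \left(\left(-3\right) \left(-24\right)\right) 18 = 39 \cdot 72 \cdot 18 = 2808 \cdot 18 = 50544$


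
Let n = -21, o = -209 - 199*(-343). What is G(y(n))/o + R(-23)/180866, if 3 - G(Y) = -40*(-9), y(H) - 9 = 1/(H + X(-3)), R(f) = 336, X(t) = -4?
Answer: -2978931/879112112 ≈ -0.0033886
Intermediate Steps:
o = 68048 (o = -209 + 68257 = 68048)
y(H) = 9 + 1/(-4 + H) (y(H) = 9 + 1/(H - 4) = 9 + 1/(-4 + H))
G(Y) = -357 (G(Y) = 3 - (-40)*(-9) = 3 - 1*360 = 3 - 360 = -357)
G(y(n))/o + R(-23)/180866 = -357/68048 + 336/180866 = -357*1/68048 + 336*(1/180866) = -357/68048 + 24/12919 = -2978931/879112112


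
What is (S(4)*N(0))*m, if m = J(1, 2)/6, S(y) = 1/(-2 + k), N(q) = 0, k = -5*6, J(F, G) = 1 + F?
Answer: 0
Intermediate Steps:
k = -30
S(y) = -1/32 (S(y) = 1/(-2 - 30) = 1/(-32) = -1/32)
m = ⅓ (m = (1 + 1)/6 = 2*(⅙) = ⅓ ≈ 0.33333)
(S(4)*N(0))*m = -1/32*0*(⅓) = 0*(⅓) = 0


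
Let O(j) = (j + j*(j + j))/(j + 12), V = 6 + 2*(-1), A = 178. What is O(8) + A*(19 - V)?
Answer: 13384/5 ≈ 2676.8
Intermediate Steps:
V = 4 (V = 6 - 2 = 4)
O(j) = (j + 2*j**2)/(12 + j) (O(j) = (j + j*(2*j))/(12 + j) = (j + 2*j**2)/(12 + j))
O(8) + A*(19 - V) = 8*(1 + 2*8)/(12 + 8) + 178*(19 - 1*4) = 8*(1 + 16)/20 + 178*(19 - 4) = 8*(1/20)*17 + 178*15 = 34/5 + 2670 = 13384/5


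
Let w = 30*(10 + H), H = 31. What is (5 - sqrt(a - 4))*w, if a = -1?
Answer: 6150 - 1230*I*sqrt(5) ≈ 6150.0 - 2750.4*I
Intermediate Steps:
w = 1230 (w = 30*(10 + 31) = 30*41 = 1230)
(5 - sqrt(a - 4))*w = (5 - sqrt(-1 - 4))*1230 = (5 - sqrt(-5))*1230 = (5 - I*sqrt(5))*1230 = 6150 - 1230*I*sqrt(5)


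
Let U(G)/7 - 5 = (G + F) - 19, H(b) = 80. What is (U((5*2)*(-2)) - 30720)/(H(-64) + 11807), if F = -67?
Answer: -31427/11887 ≈ -2.6438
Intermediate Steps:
U(G) = -567 + 7*G (U(G) = 35 + 7*((G - 67) - 19) = 35 + 7*((-67 + G) - 19) = 35 + 7*(-86 + G) = 35 + (-602 + 7*G) = -567 + 7*G)
(U((5*2)*(-2)) - 30720)/(H(-64) + 11807) = ((-567 + 7*((5*2)*(-2))) - 30720)/(80 + 11807) = ((-567 + 7*(10*(-2))) - 30720)/11887 = ((-567 + 7*(-20)) - 30720)*(1/11887) = ((-567 - 140) - 30720)*(1/11887) = (-707 - 30720)*(1/11887) = -31427*1/11887 = -31427/11887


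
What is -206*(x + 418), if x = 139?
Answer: -114742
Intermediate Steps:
-206*(x + 418) = -206*(139 + 418) = -206*557 = -114742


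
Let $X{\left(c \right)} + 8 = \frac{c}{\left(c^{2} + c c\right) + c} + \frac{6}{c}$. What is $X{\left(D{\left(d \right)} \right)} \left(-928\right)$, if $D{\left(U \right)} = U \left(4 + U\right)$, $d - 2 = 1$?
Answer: $\frac{2148320}{301} \approx 7137.3$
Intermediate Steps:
$d = 3$ ($d = 2 + 1 = 3$)
$X{\left(c \right)} = -8 + \frac{6}{c} + \frac{c}{c + 2 c^{2}}$ ($X{\left(c \right)} = -8 + \left(\frac{c}{\left(c^{2} + c c\right) + c} + \frac{6}{c}\right) = -8 + \left(\frac{c}{\left(c^{2} + c^{2}\right) + c} + \frac{6}{c}\right) = -8 + \left(\frac{c}{2 c^{2} + c} + \frac{6}{c}\right) = -8 + \left(\frac{c}{c + 2 c^{2}} + \frac{6}{c}\right) = -8 + \left(\frac{6}{c} + \frac{c}{c + 2 c^{2}}\right) = -8 + \frac{6}{c} + \frac{c}{c + 2 c^{2}}$)
$X{\left(D{\left(d \right)} \right)} \left(-928\right) = \frac{6 - 16 \left(3 \left(4 + 3\right)\right)^{2} + 5 \cdot 3 \left(4 + 3\right)}{3 \left(4 + 3\right) \left(1 + 2 \cdot 3 \left(4 + 3\right)\right)} \left(-928\right) = \frac{6 - 16 \left(3 \cdot 7\right)^{2} + 5 \cdot 3 \cdot 7}{3 \cdot 7 \left(1 + 2 \cdot 3 \cdot 7\right)} \left(-928\right) = \frac{6 - 16 \cdot 21^{2} + 5 \cdot 21}{21 \left(1 + 2 \cdot 21\right)} \left(-928\right) = \frac{6 - 7056 + 105}{21 \left(1 + 42\right)} \left(-928\right) = \frac{6 - 7056 + 105}{21 \cdot 43} \left(-928\right) = \frac{1}{21} \cdot \frac{1}{43} \left(-6945\right) \left(-928\right) = \left(- \frac{2315}{301}\right) \left(-928\right) = \frac{2148320}{301}$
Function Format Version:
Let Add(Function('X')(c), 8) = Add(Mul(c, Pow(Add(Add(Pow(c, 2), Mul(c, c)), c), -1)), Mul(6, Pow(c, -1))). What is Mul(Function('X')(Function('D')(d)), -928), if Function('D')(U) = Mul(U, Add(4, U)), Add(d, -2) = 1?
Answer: Rational(2148320, 301) ≈ 7137.3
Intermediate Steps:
d = 3 (d = Add(2, 1) = 3)
Function('X')(c) = Add(-8, Mul(6, Pow(c, -1)), Mul(c, Pow(Add(c, Mul(2, Pow(c, 2))), -1))) (Function('X')(c) = Add(-8, Add(Mul(c, Pow(Add(Add(Pow(c, 2), Mul(c, c)), c), -1)), Mul(6, Pow(c, -1)))) = Add(-8, Add(Mul(c, Pow(Add(Add(Pow(c, 2), Pow(c, 2)), c), -1)), Mul(6, Pow(c, -1)))) = Add(-8, Add(Mul(c, Pow(Add(Mul(2, Pow(c, 2)), c), -1)), Mul(6, Pow(c, -1)))) = Add(-8, Add(Mul(c, Pow(Add(c, Mul(2, Pow(c, 2))), -1)), Mul(6, Pow(c, -1)))) = Add(-8, Add(Mul(6, Pow(c, -1)), Mul(c, Pow(Add(c, Mul(2, Pow(c, 2))), -1)))) = Add(-8, Mul(6, Pow(c, -1)), Mul(c, Pow(Add(c, Mul(2, Pow(c, 2))), -1))))
Mul(Function('X')(Function('D')(d)), -928) = Mul(Mul(Pow(Mul(3, Add(4, 3)), -1), Pow(Add(1, Mul(2, Mul(3, Add(4, 3)))), -1), Add(6, Mul(-16, Pow(Mul(3, Add(4, 3)), 2)), Mul(5, Mul(3, Add(4, 3))))), -928) = Mul(Mul(Pow(Mul(3, 7), -1), Pow(Add(1, Mul(2, Mul(3, 7))), -1), Add(6, Mul(-16, Pow(Mul(3, 7), 2)), Mul(5, Mul(3, 7)))), -928) = Mul(Mul(Pow(21, -1), Pow(Add(1, Mul(2, 21)), -1), Add(6, Mul(-16, Pow(21, 2)), Mul(5, 21))), -928) = Mul(Mul(Rational(1, 21), Pow(Add(1, 42), -1), Add(6, Mul(-16, 441), 105)), -928) = Mul(Mul(Rational(1, 21), Pow(43, -1), Add(6, -7056, 105)), -928) = Mul(Mul(Rational(1, 21), Rational(1, 43), -6945), -928) = Mul(Rational(-2315, 301), -928) = Rational(2148320, 301)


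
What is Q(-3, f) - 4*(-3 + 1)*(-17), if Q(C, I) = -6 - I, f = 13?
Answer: -155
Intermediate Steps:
Q(-3, f) - 4*(-3 + 1)*(-17) = (-6 - 1*13) - 4*(-3 + 1)*(-17) = (-6 - 13) - 4*(-2)*(-17) = -19 + 8*(-17) = -19 - 136 = -155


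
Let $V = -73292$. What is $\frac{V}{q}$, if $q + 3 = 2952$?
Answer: $- \frac{73292}{2949} \approx -24.853$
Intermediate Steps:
$q = 2949$ ($q = -3 + 2952 = 2949$)
$\frac{V}{q} = - \frac{73292}{2949}$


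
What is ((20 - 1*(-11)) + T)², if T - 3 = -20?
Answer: 196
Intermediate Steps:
T = -17 (T = 3 - 20 = -17)
((20 - 1*(-11)) + T)² = ((20 - 1*(-11)) - 17)² = ((20 + 11) - 17)² = (31 - 17)² = 14² = 196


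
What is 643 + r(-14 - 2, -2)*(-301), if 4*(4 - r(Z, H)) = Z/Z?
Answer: -1943/4 ≈ -485.75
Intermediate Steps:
r(Z, H) = 15/4 (r(Z, H) = 4 - Z/(4*Z) = 4 - 1/4*1 = 4 - 1/4 = 15/4)
643 + r(-14 - 2, -2)*(-301) = 643 + (15/4)*(-301) = 643 - 4515/4 = -1943/4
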